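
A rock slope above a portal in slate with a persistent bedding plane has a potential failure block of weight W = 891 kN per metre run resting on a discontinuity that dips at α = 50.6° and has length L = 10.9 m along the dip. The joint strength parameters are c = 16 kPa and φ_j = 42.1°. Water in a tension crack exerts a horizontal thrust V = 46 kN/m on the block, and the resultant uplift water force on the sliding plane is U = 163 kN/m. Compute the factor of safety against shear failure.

FS = 0.71

Resolving the block weight along and normal to the plane and applying the Mohr–Coulomb strength on the joint:
N' = W cosα − U − V sinα = 891·cos50.6° − 163 − 46·sin50.6° = 367.0 kN/m
Driving force T = W sinα + V cosα = 891·sin50.6° + 46·cos50.6° = 717.7 kN/m
Resisting force R = c·L + N'·tanφ_j = 16·10.9 + 367.0·tan42.1° = 174.4 + 331.6 = 506.0 kN/m
FS = R / T = 506.0 / 717.7 = 0.705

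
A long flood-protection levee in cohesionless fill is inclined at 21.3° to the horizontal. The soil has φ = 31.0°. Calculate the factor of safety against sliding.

FS = 1.54

For a dry cohesionless infinite slope the factor of safety is FS = tanφ / tanβ.
FS = tan31.0° / tan21.3° = 0.6009 / 0.3899 = 1.541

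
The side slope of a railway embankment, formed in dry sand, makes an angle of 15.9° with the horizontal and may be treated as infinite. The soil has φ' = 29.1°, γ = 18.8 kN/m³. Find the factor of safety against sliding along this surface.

For a dry cohesionless infinite slope the factor of safety is FS = tanφ' / tanβ.
FS = tan29.1° / tan15.9° = 0.5566 / 0.2849 = 1.954

FS = 1.95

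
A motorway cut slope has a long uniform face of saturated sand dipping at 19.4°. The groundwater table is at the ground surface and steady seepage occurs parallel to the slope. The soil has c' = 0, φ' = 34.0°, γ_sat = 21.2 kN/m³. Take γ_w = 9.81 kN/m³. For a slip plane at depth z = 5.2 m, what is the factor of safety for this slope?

FS = 1.03

With seepage parallel to the slope and the water table at the surface, the effective normal stress on the slip plane uses the buoyant unit weight γ' = γ_sat − γ_w while the driving shear stress uses γ_sat:
FS = [c' + γ' z cos²β tanφ'] / [γ_sat z sinβ cosβ]
(For c' = 0 this reduces to FS = (γ'/γ_sat)·tanφ'/tanβ.)
γ' = 21.2 − 9.81 = 11.39 kN/m³
Numerator = 0.0 + 11.39·5.2·cos²19.4°·tan34.0° = 0.0 + 11.39·5.2·0.8897·0.6745 = 35.542 kPa
Denominator = 21.2·5.2·sin19.4°·cos19.4° = 21.2·5.2·0.3322·0.9432 = 34.538 kPa
FS = 35.542 / 34.538 = 1.029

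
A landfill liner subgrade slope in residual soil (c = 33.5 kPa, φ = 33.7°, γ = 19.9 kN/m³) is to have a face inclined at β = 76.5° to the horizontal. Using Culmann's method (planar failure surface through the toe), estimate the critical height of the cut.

H_c = 20.46 m

Culmann's analysis gives the critical failure plane at α_cr = (β + φ)/2 = (76.5 + 33.7)/2 = 55.1°, and the critical height
H_c = (4c/γ) · sinβ cosφ / [1 − cos(β − φ)]
    = (4·33.5/19.9) · sin76.5°·cos33.7° / [1 − cos(42.8°)]
    = 6.734 · 0.9724·0.8320 / [1 − 0.7337]
    = 6.734 · 0.8090 / 0.2663
    = 20.46 m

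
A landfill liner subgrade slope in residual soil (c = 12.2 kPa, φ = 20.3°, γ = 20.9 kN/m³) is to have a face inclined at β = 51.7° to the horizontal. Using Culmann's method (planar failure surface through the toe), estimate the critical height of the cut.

Culmann's analysis gives the critical failure plane at α_cr = (β + φ)/2 = (51.7 + 20.3)/2 = 36.0°, and the critical height
H_c = (4c/γ) · sinβ cosφ / [1 − cos(β − φ)]
    = (4·12.2/20.9) · sin51.7°·cos20.3° / [1 − cos(31.4°)]
    = 2.335 · 0.7848·0.9379 / [1 − 0.8536]
    = 2.335 · 0.7360 / 0.1464
    = 11.74 m

H_c = 11.74 m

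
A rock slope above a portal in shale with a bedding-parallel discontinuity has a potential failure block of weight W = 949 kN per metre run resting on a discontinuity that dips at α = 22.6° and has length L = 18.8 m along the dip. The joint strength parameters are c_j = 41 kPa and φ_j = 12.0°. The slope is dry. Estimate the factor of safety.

FS = 2.62

Resolving the block weight along and normal to the plane and applying the Mohr–Coulomb strength on the joint:
N' = W cosα = 949·cos22.6° = 876.1 kN/m
Driving force T = W sinα = 949·sin22.6° = 364.7 kN/m
Resisting force R = c_j·L + N'·tanφ_j = 41·18.8 + 876.1·tan12.0° = 770.8 + 186.2 = 957.0 kN/m
FS = R / T = 957.0 / 364.7 = 2.624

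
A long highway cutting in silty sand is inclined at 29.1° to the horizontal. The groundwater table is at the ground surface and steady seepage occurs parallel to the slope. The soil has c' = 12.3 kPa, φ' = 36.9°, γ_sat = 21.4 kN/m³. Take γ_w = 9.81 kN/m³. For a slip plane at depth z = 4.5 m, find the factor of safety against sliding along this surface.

FS = 1.03

With seepage parallel to the slope and the water table at the surface, the effective normal stress on the slip plane uses the buoyant unit weight γ' = γ_sat − γ_w while the driving shear stress uses γ_sat:
FS = [c' + γ' z cos²β tanφ'] / [γ_sat z sinβ cosβ]
γ' = 21.4 − 9.81 = 11.59 kN/m³
Numerator = 12.3 + 11.59·4.5·cos²29.1°·tan36.9° = 12.3 + 11.59·4.5·0.7635·0.7508 = 42.197 kPa
Denominator = 21.4·4.5·sin29.1°·cos29.1° = 21.4·4.5·0.4863·0.8738 = 40.922 kPa
FS = 42.197 / 40.922 = 1.031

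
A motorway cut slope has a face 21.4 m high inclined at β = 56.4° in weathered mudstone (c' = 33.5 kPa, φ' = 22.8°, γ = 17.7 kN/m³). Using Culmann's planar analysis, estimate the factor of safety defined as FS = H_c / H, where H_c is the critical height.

FS = 1.63

H_c = (4c'/γ) · sinβ cosφ' / [1 − cos(β − φ')]
    = (4·33.5/17.7) · sin56.4°·cos22.8° / [1 − cos33.6°]
    = 7.571 · 0.7678 / 0.1671 = 34.79 m
FS = H_c / H = 34.79 / 21.4 = 1.626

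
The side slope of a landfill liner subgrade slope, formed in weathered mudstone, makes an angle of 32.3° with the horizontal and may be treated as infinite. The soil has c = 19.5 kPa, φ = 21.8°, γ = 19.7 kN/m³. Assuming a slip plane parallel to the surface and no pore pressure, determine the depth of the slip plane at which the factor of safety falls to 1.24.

Setting FS = 1.24 in FS = [c + γz cos²β tanφ] / [γz sinβ cosβ] and solving for z:
z = c / [γ cosβ (FS·sinβ − cosβ·tanφ)]
  = 19.5 / [19.7·cos32.3°·(1.24·sin32.3° − cos32.3°·tan21.8°)]
  = 19.5 / [19.7·0.8453·(1.24·0.5344 − 0.8453·0.4000)]
  = 19.5 / 5.4037 = 3.609 m

z = 3.61 m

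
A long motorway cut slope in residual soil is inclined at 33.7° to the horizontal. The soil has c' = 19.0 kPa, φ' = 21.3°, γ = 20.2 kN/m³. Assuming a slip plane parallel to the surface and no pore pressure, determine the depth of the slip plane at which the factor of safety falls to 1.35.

Setting FS = 1.35 in FS = [c' + γz cos²β tanφ'] / [γz sinβ cosβ] and solving for z:
z = c' / [γ cosβ (FS·sinβ − cosβ·tanφ')]
  = 19.0 / [20.2·cos33.7°·(1.35·sin33.7° − cos33.7°·tan21.3°)]
  = 19.0 / [20.2·0.8320·(1.35·0.5548 − 0.8320·0.3899)]
  = 19.0 / 7.1369 = 2.662 m

z = 2.66 m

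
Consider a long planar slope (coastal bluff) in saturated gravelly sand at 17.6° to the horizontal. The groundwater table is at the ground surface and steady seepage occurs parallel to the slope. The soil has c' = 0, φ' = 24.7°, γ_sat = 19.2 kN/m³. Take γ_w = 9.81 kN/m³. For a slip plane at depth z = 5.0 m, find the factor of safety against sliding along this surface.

With seepage parallel to the slope and the water table at the surface, the effective normal stress on the slip plane uses the buoyant unit weight γ' = γ_sat − γ_w while the driving shear stress uses γ_sat:
FS = [c' + γ' z cos²β tanφ'] / [γ_sat z sinβ cosβ]
(For c' = 0 this reduces to FS = (γ'/γ_sat)·tanφ'/tanβ.)
γ' = 19.2 − 9.81 = 9.39 kN/m³
Numerator = 0.0 + 9.39·5.0·cos²17.6°·tan24.7° = 0.0 + 9.39·5.0·0.9086·0.4599 = 19.620 kPa
Denominator = 19.2·5.0·sin17.6°·cos17.6° = 19.2·5.0·0.3024·0.9532 = 27.669 kPa
FS = 19.620 / 27.669 = 0.709

FS = 0.71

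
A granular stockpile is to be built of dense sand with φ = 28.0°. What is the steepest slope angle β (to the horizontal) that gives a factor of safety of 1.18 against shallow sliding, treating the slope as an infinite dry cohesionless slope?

β = 24.3°

For an infinite dry cohesionless slope FS = tanφ/tanβ, so tanβ = tanφ / FS.
tanβ = tan28.0° / 1.18 = 0.5317 / 1.18 = 0.4506
β = arctan(0.4506) = 24.26°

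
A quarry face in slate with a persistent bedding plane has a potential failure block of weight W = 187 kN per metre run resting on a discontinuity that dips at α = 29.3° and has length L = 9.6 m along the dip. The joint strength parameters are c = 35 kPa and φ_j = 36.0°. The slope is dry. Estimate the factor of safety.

Resolving the block weight along and normal to the plane and applying the Mohr–Coulomb strength on the joint:
N' = W cosα = 187·cos29.3° = 163.1 kN/m
Driving force T = W sinα = 187·sin29.3° = 91.5 kN/m
Resisting force R = c·L + N'·tanφ_j = 35·9.6 + 163.1·tan36.0° = 336.0 + 118.5 = 454.5 kN/m
FS = R / T = 454.5 / 91.5 = 4.966

FS = 4.97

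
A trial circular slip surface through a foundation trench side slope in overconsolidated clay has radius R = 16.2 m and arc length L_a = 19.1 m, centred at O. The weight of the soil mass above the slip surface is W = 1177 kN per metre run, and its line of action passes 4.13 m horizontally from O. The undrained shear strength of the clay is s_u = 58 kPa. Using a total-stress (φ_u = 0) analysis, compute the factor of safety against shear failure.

FS = 3.69

Taking moments about the centre O, the resisting moment is provided by the undrained shear strength acting along the arc:
M_R = s_u·L_a·R = 58·19.10·16.2 = 17946.4 kN·m/m
M_D = W·d = 1177·4.13 = 4861.0 kN·m/m
FS = M_R / M_D = 17946.4 / 4861.0 = 3.692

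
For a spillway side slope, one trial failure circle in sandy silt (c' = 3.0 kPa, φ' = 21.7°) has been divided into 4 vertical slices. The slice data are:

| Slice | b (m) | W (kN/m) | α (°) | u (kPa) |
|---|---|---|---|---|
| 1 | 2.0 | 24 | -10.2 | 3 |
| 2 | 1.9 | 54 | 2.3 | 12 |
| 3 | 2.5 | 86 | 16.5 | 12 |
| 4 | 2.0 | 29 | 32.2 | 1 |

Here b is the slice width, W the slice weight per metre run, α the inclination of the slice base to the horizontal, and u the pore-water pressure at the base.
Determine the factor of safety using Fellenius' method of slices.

Ordinary method of slices: FS = Σ[c'·Δl_i + (W_i cosα_i − u_i·Δl_i)·tanφ'] / Σ W_i sinα_i, with Δl_i = b_i / cosα_i.
Slice 1: Δl = 2.0/cos(-10.2°) = 2.032 m; N'_1 = 24·cos(-10.2°) − 3·2.032 = 17.5; c'Δl = 6.10; W sinα = -4.3
Slice 2: Δl = 1.9/cos2.3° = 1.902 m; N'_2 = 54·cos2.3° − 12·1.902 = 31.1; c'Δl = 5.70; W sinα = 2.2
Slice 3: Δl = 2.5/cos16.5° = 2.607 m; N'_3 = 86·cos16.5° − 12·2.607 = 51.2; c'Δl = 7.82; W sinα = 24.4
Slice 4: Δl = 2.0/cos32.2° = 2.364 m; N'_4 = 29·cos32.2° − 1·2.364 = 22.2; c'Δl = 7.09; W sinα = 15.5
Σc'Δl = 26.7 kN/m; ΣN' = 122.0 kN/m; ΣW sinα = 37.8 kN/m
Resisting = 26.7 + 122.0·tan21.7° = 26.7 + 48.6 = 75.3 kN/m
FS = 75.3 / 37.8 = 1.991

FS = 1.99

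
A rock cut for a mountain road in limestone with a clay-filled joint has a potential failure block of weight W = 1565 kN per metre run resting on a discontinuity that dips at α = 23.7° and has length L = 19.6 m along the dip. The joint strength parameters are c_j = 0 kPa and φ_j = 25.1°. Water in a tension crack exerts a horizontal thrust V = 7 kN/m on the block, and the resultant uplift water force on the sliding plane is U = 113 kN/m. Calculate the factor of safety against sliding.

FS = 0.97

Resolving the block weight along and normal to the plane and applying the Mohr–Coulomb strength on the joint:
N' = W cosα − U − V sinα = 1565·cos23.7° − 113 − 7·sin23.7° = 1317.2 kN/m
Driving force T = W sinα + V cosα = 1565·sin23.7° + 7·cos23.7° = 635.5 kN/m
Resisting force R = c_j·L + N'·tanφ_j = 0·19.6 + 1317.2·tan25.1° = 0.0 + 617.0 = 617.0 kN/m
FS = R / T = 617.0 / 635.5 = 0.971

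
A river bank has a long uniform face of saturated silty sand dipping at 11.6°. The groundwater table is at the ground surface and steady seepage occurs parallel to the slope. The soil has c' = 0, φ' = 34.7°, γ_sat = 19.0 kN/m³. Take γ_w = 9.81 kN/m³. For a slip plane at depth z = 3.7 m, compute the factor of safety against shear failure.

With seepage parallel to the slope and the water table at the surface, the effective normal stress on the slip plane uses the buoyant unit weight γ' = γ_sat − γ_w while the driving shear stress uses γ_sat:
FS = [c' + γ' z cos²β tanφ'] / [γ_sat z sinβ cosβ]
(For c' = 0 this reduces to FS = (γ'/γ_sat)·tanφ'/tanβ.)
γ' = 19.0 − 9.81 = 9.19 kN/m³
Numerator = 0.0 + 9.19·3.7·cos²11.6°·tan34.7° = 0.0 + 9.19·3.7·0.9596·0.6924 = 22.593 kPa
Denominator = 19.0·3.7·sin11.6°·cos11.6° = 19.0·3.7·0.2011·0.9796 = 13.847 kPa
FS = 22.593 / 13.847 = 1.632

FS = 1.63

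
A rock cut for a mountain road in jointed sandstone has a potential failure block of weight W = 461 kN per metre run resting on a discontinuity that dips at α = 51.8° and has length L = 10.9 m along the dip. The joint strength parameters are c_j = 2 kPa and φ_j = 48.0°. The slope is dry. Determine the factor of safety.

Resolving the block weight along and normal to the plane and applying the Mohr–Coulomb strength on the joint:
N' = W cosα = 461·cos51.8° = 285.1 kN/m
Driving force T = W sinα = 461·sin51.8° = 362.3 kN/m
Resisting force R = c_j·L + N'·tanφ_j = 2·10.9 + 285.1·tan48.0° = 21.8 + 316.6 = 338.4 kN/m
FS = R / T = 338.4 / 362.3 = 0.934

FS = 0.93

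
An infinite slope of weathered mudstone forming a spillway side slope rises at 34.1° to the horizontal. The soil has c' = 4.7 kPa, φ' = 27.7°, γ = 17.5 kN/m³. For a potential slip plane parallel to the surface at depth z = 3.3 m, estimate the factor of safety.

For an infinite slope with a slip plane parallel to the surface (no pore pressure): FS = [c' + γz cos²β tanφ'] / [γz sinβ cosβ].
γz = 17.5·3.3 = 57.75 kN/m²
Numerator = 4.7 + 57.75·cos²34.1°·tan27.7° = 4.7 + 57.75·0.6857·0.5250 = 25.490 kPa
Denominator = 57.75·sin34.1°·cos34.1° = 57.75·0.5606·0.8281 = 26.810 kPa
FS = 25.490 / 26.810 = 0.951

FS = 0.95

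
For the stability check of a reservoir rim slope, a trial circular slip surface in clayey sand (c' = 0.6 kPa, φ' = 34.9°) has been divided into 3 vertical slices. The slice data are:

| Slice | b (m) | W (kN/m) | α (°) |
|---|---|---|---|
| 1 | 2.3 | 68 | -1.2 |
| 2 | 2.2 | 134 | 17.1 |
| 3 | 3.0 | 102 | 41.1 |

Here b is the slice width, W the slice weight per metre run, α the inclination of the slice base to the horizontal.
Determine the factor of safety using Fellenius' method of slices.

FS = 1.86

Ordinary method of slices: FS = Σ[c'·Δl_i + (W_i cosα_i)·tanφ'] / Σ W_i sinα_i, with Δl_i = b_i / cosα_i.
Slice 1: Δl = 2.3/cos(-1.2°) = 2.301 m; N'_1 = 68·cos(-1.2°) = 68.0; c'Δl = 1.38; W sinα = -1.4
Slice 2: Δl = 2.2/cos17.1° = 2.302 m; N'_2 = 134·cos17.1° = 128.1; c'Δl = 1.38; W sinα = 39.4
Slice 3: Δl = 3.0/cos41.1° = 3.981 m; N'_3 = 102·cos41.1° = 76.9; c'Δl = 2.39; W sinα = 67.1
Σc'Δl = 5.2 kN/m; ΣN' = 272.9 kN/m; ΣW sinα = 105.0 kN/m
Resisting = 5.2 + 272.9·tan34.9° = 5.2 + 190.4 = 195.5 kN/m
FS = 195.5 / 105.0 = 1.862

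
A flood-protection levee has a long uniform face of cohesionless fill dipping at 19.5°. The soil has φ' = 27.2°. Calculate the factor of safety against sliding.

For a dry cohesionless infinite slope the factor of safety is FS = tanφ' / tanβ.
FS = tan27.2° / tan19.5° = 0.5139 / 0.3541 = 1.451

FS = 1.45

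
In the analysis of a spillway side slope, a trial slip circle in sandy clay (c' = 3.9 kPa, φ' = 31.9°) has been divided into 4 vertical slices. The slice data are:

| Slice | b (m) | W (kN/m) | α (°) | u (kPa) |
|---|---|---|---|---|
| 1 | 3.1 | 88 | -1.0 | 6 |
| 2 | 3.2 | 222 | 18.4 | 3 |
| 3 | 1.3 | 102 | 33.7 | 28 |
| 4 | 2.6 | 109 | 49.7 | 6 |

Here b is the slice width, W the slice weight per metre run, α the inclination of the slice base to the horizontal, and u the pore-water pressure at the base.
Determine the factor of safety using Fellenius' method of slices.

Ordinary method of slices: FS = Σ[c'·Δl_i + (W_i cosα_i − u_i·Δl_i)·tanφ'] / Σ W_i sinα_i, with Δl_i = b_i / cosα_i.
Slice 1: Δl = 3.1/cos(-1.0°) = 3.100 m; N'_1 = 88·cos(-1.0°) − 6·3.100 = 69.4; c'Δl = 12.09; W sinα = -1.5
Slice 2: Δl = 3.2/cos18.4° = 3.372 m; N'_2 = 222·cos18.4° − 3·3.372 = 200.5; c'Δl = 13.15; W sinα = 70.1
Slice 3: Δl = 1.3/cos33.7° = 1.563 m; N'_3 = 102·cos33.7° − 28·1.563 = 41.1; c'Δl = 6.09; W sinα = 56.6
Slice 4: Δl = 2.6/cos49.7° = 4.020 m; N'_4 = 109·cos49.7° − 6·4.020 = 46.4; c'Δl = 15.68; W sinα = 83.1
Σc'Δl = 47.0 kN/m; ΣN' = 357.4 kN/m; ΣW sinα = 208.3 kN/m
Resisting = 47.0 + 357.4·tan31.9° = 47.0 + 222.5 = 269.5 kN/m
FS = 269.5 / 208.3 = 1.294

FS = 1.29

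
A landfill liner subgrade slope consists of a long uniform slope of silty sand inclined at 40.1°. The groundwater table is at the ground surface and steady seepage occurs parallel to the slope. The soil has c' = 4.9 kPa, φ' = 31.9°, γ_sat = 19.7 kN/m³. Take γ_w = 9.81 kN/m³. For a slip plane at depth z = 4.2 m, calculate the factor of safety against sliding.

With seepage parallel to the slope and the water table at the surface, the effective normal stress on the slip plane uses the buoyant unit weight γ' = γ_sat − γ_w while the driving shear stress uses γ_sat:
FS = [c' + γ' z cos²β tanφ'] / [γ_sat z sinβ cosβ]
γ' = 19.7 − 9.81 = 9.89 kN/m³
Numerator = 4.9 + 9.89·4.2·cos²40.1°·tan31.9° = 4.9 + 9.89·4.2·0.5851·0.6224 = 20.028 kPa
Denominator = 19.7·4.2·sin40.1°·cos40.1° = 19.7·4.2·0.6441·0.7649 = 40.766 kPa
FS = 20.028 / 40.766 = 0.491

FS = 0.49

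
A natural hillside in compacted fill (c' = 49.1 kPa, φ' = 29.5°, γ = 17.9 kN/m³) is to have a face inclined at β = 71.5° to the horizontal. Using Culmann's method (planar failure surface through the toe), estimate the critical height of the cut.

Culmann's analysis gives the critical failure plane at α_cr = (β + φ')/2 = (71.5 + 29.5)/2 = 50.5°, and the critical height
H_c = (4c'/γ) · sinβ cosφ' / [1 − cos(β − φ')]
    = (4·49.1/17.9) · sin71.5°·cos29.5° / [1 − cos(42.0°)]
    = 10.972 · 0.9483·0.8704 / [1 − 0.7431]
    = 10.972 · 0.8254 / 0.2569
    = 35.26 m

H_c = 35.26 m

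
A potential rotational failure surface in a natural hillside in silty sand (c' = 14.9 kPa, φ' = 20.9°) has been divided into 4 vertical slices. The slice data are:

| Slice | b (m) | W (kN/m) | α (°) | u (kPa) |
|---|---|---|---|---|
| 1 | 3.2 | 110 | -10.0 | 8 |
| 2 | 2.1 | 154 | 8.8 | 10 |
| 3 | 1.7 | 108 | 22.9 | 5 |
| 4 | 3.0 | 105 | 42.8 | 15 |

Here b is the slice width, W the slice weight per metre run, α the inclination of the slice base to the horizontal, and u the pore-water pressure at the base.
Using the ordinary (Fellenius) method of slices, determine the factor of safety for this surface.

FS = 2.46

Ordinary method of slices: FS = Σ[c'·Δl_i + (W_i cosα_i − u_i·Δl_i)·tanφ'] / Σ W_i sinα_i, with Δl_i = b_i / cosα_i.
Slice 1: Δl = 3.2/cos(-10.0°) = 3.249 m; N'_1 = 110·cos(-10.0°) − 8·3.249 = 82.3; c'Δl = 48.42; W sinα = -19.1
Slice 2: Δl = 2.1/cos8.8° = 2.125 m; N'_2 = 154·cos8.8° − 10·2.125 = 130.9; c'Δl = 31.66; W sinα = 23.6
Slice 3: Δl = 1.7/cos22.9° = 1.845 m; N'_3 = 108·cos22.9° − 5·1.845 = 90.3; c'Δl = 27.50; W sinα = 42.0
Slice 4: Δl = 3.0/cos42.8° = 4.089 m; N'_4 = 105·cos42.8° − 15·4.089 = 15.7; c'Δl = 60.92; W sinα = 71.3
Σc'Δl = 168.5 kN/m; ΣN' = 319.2 kN/m; ΣW sinα = 117.8 kN/m
Resisting = 168.5 + 319.2·tan20.9° = 168.5 + 121.9 = 290.4 kN/m
FS = 290.4 / 117.8 = 2.465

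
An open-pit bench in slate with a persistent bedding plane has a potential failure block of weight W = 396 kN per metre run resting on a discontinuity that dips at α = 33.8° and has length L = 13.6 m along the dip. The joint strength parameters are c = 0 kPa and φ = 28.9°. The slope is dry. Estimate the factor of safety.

FS = 0.82

Resolving the block weight along and normal to the plane and applying the Mohr–Coulomb strength on the joint:
N' = W cosα = 396·cos33.8° = 329.1 kN/m
Driving force T = W sinα = 396·sin33.8° = 220.3 kN/m
Resisting force R = c·L + N'·tanφ = 0·13.6 + 329.1·tan28.9° = 0.0 + 181.7 = 181.7 kN/m
FS = R / T = 181.7 / 220.3 = 0.825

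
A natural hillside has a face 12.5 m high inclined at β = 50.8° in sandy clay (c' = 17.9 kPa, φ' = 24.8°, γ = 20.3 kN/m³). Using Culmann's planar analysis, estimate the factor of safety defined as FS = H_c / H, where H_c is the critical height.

H_c = (4c'/γ) · sinβ cosφ' / [1 − cos(β − φ')]
    = (4·17.9/20.3) · sin50.8°·cos24.8° / [1 − cos26.0°]
    = 3.527 · 0.7035 / 0.1012 = 24.52 m
FS = H_c / H = 24.52 / 12.5 = 1.961

FS = 1.96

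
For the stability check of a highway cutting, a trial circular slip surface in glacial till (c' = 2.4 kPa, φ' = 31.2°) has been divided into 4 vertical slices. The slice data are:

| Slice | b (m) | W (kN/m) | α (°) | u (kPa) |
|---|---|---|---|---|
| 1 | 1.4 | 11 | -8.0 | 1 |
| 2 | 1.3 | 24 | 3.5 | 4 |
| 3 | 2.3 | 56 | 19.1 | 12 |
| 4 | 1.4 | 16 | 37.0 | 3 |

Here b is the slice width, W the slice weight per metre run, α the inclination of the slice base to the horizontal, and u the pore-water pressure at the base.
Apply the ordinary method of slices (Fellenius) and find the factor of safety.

Ordinary method of slices: FS = Σ[c'·Δl_i + (W_i cosα_i − u_i·Δl_i)·tanφ'] / Σ W_i sinα_i, with Δl_i = b_i / cosα_i.
Slice 1: Δl = 1.4/cos(-8.0°) = 1.414 m; N'_1 = 11·cos(-8.0°) − 1·1.414 = 9.5; c'Δl = 3.39; W sinα = -1.5
Slice 2: Δl = 1.3/cos3.5° = 1.302 m; N'_2 = 24·cos3.5° − 4·1.302 = 18.7; c'Δl = 3.13; W sinα = 1.5
Slice 3: Δl = 2.3/cos19.1° = 2.434 m; N'_3 = 56·cos19.1° − 12·2.434 = 23.7; c'Δl = 5.84; W sinα = 18.3
Slice 4: Δl = 1.4/cos37.0° = 1.753 m; N'_4 = 16·cos37.0° − 3·1.753 = 7.5; c'Δl = 4.21; W sinα = 9.6
Σc'Δl = 16.6 kN/m; ΣN' = 59.5 kN/m; ΣW sinα = 27.9 kN/m
Resisting = 16.6 + 59.5·tan31.2° = 16.6 + 36.0 = 52.6 kN/m
FS = 52.6 / 27.9 = 1.885

FS = 1.89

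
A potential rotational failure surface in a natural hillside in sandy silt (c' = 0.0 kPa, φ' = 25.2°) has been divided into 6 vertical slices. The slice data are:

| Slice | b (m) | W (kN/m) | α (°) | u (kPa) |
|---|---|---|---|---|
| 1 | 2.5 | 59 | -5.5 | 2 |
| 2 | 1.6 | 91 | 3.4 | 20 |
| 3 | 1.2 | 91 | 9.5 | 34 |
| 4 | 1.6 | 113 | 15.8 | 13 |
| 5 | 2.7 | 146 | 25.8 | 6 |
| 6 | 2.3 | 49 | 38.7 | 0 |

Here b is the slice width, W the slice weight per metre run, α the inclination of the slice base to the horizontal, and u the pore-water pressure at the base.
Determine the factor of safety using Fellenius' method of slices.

FS = 1.35

Ordinary method of slices: FS = Σ[c'·Δl_i + (W_i cosα_i − u_i·Δl_i)·tanφ'] / Σ W_i sinα_i, with Δl_i = b_i / cosα_i.
Slice 1: Δl = 2.5/cos(-5.5°) = 2.512 m; N'_1 = 59·cos(-5.5°) − 2·2.512 = 53.7; c'Δl = 0.00; W sinα = -5.7
Slice 2: Δl = 1.6/cos3.4° = 1.603 m; N'_2 = 91·cos3.4° − 20·1.603 = 58.8; c'Δl = 0.00; W sinα = 5.4
Slice 3: Δl = 1.2/cos9.5° = 1.217 m; N'_3 = 91·cos9.5° − 34·1.217 = 48.4; c'Δl = 0.00; W sinα = 15.0
Slice 4: Δl = 1.6/cos15.8° = 1.663 m; N'_4 = 113·cos15.8° − 13·1.663 = 87.1; c'Δl = 0.00; W sinα = 30.8
Slice 5: Δl = 2.7/cos25.8° = 2.999 m; N'_5 = 146·cos25.8° − 6·2.999 = 113.5; c'Δl = 0.00; W sinα = 63.5
Slice 6: Δl = 2.3/cos38.7° = 2.947 m; N'_6 = 49·cos38.7° − 0·2.947 = 38.2; c'Δl = 0.00; W sinα = 30.6
Σc'Δl = 0.0 kN/m; ΣN' = 399.7 kN/m; ΣW sinα = 139.7 kN/m
Resisting = 0.0 + 399.7·tan25.2° = 0.0 + 188.1 = 188.1 kN/m
FS = 188.1 / 139.7 = 1.346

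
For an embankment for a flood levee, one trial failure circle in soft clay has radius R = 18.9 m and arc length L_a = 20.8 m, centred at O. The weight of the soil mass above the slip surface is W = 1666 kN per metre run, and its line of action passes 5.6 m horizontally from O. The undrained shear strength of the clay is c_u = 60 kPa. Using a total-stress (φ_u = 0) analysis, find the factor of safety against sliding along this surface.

Taking moments about the centre O, the resisting moment is provided by the undrained shear strength acting along the arc:
M_R = c_u·L_a·R = 60·20.80·18.9 = 23587.2 kN·m/m
M_D = W·d = 1666·5.6 = 9329.6 kN·m/m
FS = M_R / M_D = 23587.2 / 9329.6 = 2.528

FS = 2.53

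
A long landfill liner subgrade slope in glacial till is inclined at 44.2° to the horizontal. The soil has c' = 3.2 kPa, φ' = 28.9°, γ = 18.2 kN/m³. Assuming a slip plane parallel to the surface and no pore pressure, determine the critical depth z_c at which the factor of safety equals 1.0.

Setting FS = 1.00 in FS = [c' + γz cos²β tanφ'] / [γz sinβ cosβ] and solving for z:
z = c' / [γ cosβ (FS·sinβ − cosβ·tanφ')]
  = 3.2 / [18.2·cos44.2°·(1.00·sin44.2° − cos44.2°·tan28.9°)]
  = 3.2 / [18.2·0.7169·(1.00·0.6972 − 0.7169·0.5520)]
  = 3.2 / 3.9327 = 0.814 m

z_c = 0.81 m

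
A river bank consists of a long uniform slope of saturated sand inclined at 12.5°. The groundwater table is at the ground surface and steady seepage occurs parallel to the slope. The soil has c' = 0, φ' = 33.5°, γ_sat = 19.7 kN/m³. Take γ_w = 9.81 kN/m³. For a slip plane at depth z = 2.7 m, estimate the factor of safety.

FS = 1.50

With seepage parallel to the slope and the water table at the surface, the effective normal stress on the slip plane uses the buoyant unit weight γ' = γ_sat − γ_w while the driving shear stress uses γ_sat:
FS = [c' + γ' z cos²β tanφ'] / [γ_sat z sinβ cosβ]
(For c' = 0 this reduces to FS = (γ'/γ_sat)·tanφ'/tanβ.)
γ' = 19.7 − 9.81 = 9.89 kN/m³
Numerator = 0.0 + 9.89·2.7·cos²12.5°·tan33.5° = 0.0 + 9.89·2.7·0.9532·0.6619 = 16.846 kPa
Denominator = 19.7·2.7·sin12.5°·cos12.5° = 19.7·2.7·0.2164·0.9763 = 11.240 kPa
FS = 16.846 / 11.240 = 1.499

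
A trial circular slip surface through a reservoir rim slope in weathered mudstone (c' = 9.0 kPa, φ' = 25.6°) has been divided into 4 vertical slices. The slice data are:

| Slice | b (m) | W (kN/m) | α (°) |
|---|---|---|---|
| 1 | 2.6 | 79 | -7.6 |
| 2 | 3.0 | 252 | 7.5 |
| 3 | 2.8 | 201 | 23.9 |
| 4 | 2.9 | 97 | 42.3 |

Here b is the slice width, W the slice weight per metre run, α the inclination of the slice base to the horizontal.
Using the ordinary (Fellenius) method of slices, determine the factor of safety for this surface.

FS = 2.33

Ordinary method of slices: FS = Σ[c'·Δl_i + (W_i cosα_i)·tanφ'] / Σ W_i sinα_i, with Δl_i = b_i / cosα_i.
Slice 1: Δl = 2.6/cos(-7.6°) = 2.623 m; N'_1 = 79·cos(-7.6°) = 78.3; c'Δl = 23.61; W sinα = -10.4
Slice 2: Δl = 3.0/cos7.5° = 3.026 m; N'_2 = 252·cos7.5° = 249.8; c'Δl = 27.23; W sinα = 32.9
Slice 3: Δl = 2.8/cos23.9° = 3.063 m; N'_3 = 201·cos23.9° = 183.8; c'Δl = 27.56; W sinα = 81.4
Slice 4: Δl = 2.9/cos42.3° = 3.921 m; N'_4 = 97·cos42.3° = 71.7; c'Δl = 35.29; W sinα = 65.3
Σc'Δl = 113.7 kN/m; ΣN' = 583.7 kN/m; ΣW sinα = 169.2 kN/m
Resisting = 113.7 + 583.7·tan25.6° = 113.7 + 279.6 = 393.3 kN/m
FS = 393.3 / 169.2 = 2.325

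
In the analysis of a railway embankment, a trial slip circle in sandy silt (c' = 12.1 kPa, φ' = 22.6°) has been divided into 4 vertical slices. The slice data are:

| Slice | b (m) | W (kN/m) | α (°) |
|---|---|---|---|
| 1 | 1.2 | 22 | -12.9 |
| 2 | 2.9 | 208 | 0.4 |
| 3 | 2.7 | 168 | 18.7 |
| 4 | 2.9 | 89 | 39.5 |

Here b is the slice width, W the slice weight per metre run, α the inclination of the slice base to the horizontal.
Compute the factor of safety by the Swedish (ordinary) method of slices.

Ordinary method of slices: FS = Σ[c'·Δl_i + (W_i cosα_i)·tanφ'] / Σ W_i sinα_i, with Δl_i = b_i / cosα_i.
Slice 1: Δl = 1.2/cos(-12.9°) = 1.231 m; N'_1 = 22·cos(-12.9°) = 21.4; c'Δl = 14.90; W sinα = -4.9
Slice 2: Δl = 2.9/cos0.4° = 2.900 m; N'_2 = 208·cos0.4° = 208.0; c'Δl = 35.09; W sinα = 1.5
Slice 3: Δl = 2.7/cos18.7° = 2.850 m; N'_3 = 168·cos18.7° = 159.1; c'Δl = 34.49; W sinα = 53.9
Slice 4: Δl = 2.9/cos39.5° = 3.758 m; N'_4 = 89·cos39.5° = 68.7; c'Δl = 45.48; W sinα = 56.6
Σc'Δl = 130.0 kN/m; ΣN' = 457.2 kN/m; ΣW sinα = 107.0 kN/m
Resisting = 130.0 + 457.2·tan22.6° = 130.0 + 190.3 = 320.3 kN/m
FS = 320.3 / 107.0 = 2.993

FS = 2.99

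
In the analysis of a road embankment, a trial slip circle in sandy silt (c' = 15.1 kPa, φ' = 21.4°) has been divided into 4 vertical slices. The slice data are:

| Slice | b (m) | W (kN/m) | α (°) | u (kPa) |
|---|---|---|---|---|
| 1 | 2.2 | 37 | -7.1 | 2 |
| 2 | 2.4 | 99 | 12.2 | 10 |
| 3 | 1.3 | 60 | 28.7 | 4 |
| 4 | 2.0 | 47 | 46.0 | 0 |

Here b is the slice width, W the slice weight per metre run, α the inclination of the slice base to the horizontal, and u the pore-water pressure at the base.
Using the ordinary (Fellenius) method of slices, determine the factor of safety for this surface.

Ordinary method of slices: FS = Σ[c'·Δl_i + (W_i cosα_i − u_i·Δl_i)·tanφ'] / Σ W_i sinα_i, with Δl_i = b_i / cosα_i.
Slice 1: Δl = 2.2/cos(-7.1°) = 2.217 m; N'_1 = 37·cos(-7.1°) − 2·2.217 = 32.3; c'Δl = 33.48; W sinα = -4.6
Slice 2: Δl = 2.4/cos12.2° = 2.455 m; N'_2 = 99·cos12.2° − 10·2.455 = 72.2; c'Δl = 37.08; W sinα = 20.9
Slice 3: Δl = 1.3/cos28.7° = 1.482 m; N'_3 = 60·cos28.7° − 4·1.482 = 46.7; c'Δl = 22.38; W sinα = 28.8
Slice 4: Δl = 2.0/cos46.0° = 2.879 m; N'_4 = 47·cos46.0° − 0·2.879 = 32.6; c'Δl = 43.47; W sinα = 33.8
Σc'Δl = 136.4 kN/m; ΣN' = 183.8 kN/m; ΣW sinα = 79.0 kN/m
Resisting = 136.4 + 183.8·tan21.4° = 136.4 + 72.0 = 208.5 kN/m
FS = 208.5 / 79.0 = 2.640

FS = 2.64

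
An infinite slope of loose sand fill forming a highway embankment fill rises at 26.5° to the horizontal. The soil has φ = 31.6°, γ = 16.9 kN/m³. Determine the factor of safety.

For a dry cohesionless infinite slope the factor of safety is FS = tanφ / tanβ.
FS = tan31.6° / tan26.5° = 0.6152 / 0.4986 = 1.234

FS = 1.23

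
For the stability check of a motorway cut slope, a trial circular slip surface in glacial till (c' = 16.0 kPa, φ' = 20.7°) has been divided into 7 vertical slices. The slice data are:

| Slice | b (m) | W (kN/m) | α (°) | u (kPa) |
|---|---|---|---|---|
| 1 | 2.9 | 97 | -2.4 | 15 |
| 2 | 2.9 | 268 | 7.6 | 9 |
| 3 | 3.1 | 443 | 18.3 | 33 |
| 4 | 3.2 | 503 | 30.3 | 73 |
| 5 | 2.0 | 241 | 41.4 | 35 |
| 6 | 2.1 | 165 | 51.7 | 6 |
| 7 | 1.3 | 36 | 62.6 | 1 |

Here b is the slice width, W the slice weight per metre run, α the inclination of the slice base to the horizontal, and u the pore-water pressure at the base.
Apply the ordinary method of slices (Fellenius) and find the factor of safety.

FS = 0.95

Ordinary method of slices: FS = Σ[c'·Δl_i + (W_i cosα_i − u_i·Δl_i)·tanφ'] / Σ W_i sinα_i, with Δl_i = b_i / cosα_i.
Slice 1: Δl = 2.9/cos(-2.4°) = 2.903 m; N'_1 = 97·cos(-2.4°) − 15·2.903 = 53.4; c'Δl = 46.44; W sinα = -4.1
Slice 2: Δl = 2.9/cos7.6° = 2.926 m; N'_2 = 268·cos7.6° − 9·2.926 = 239.3; c'Δl = 46.81; W sinα = 35.4
Slice 3: Δl = 3.1/cos18.3° = 3.265 m; N'_3 = 443·cos18.3° − 33·3.265 = 312.8; c'Δl = 52.24; W sinα = 139.1
Slice 4: Δl = 3.2/cos30.3° = 3.706 m; N'_4 = 503·cos30.3° − 73·3.706 = 163.7; c'Δl = 59.30; W sinα = 253.8
Slice 5: Δl = 2.0/cos41.4° = 2.666 m; N'_5 = 241·cos41.4° − 35·2.666 = 87.5; c'Δl = 42.66; W sinα = 159.4
Slice 6: Δl = 2.1/cos51.7° = 3.388 m; N'_6 = 165·cos51.7° − 6·3.388 = 81.9; c'Δl = 54.21; W sinα = 129.5
Slice 7: Δl = 1.3/cos62.6° = 2.825 m; N'_7 = 36·cos62.6° − 1·2.825 = 13.7; c'Δl = 45.20; W sinα = 32.0
Σc'Δl = 346.9 kN/m; ΣN' = 952.4 kN/m; ΣW sinα = 745.1 kN/m
Resisting = 346.9 + 952.4·tan20.7° = 346.9 + 359.9 = 706.7 kN/m
FS = 706.7 / 745.1 = 0.949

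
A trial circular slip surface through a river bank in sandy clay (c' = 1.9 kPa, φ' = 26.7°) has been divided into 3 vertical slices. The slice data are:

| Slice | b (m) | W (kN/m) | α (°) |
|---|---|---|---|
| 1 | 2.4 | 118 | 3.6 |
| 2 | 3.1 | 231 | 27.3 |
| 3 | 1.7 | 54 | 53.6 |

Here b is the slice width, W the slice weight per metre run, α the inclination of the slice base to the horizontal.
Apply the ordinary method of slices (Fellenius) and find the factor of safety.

Ordinary method of slices: FS = Σ[c'·Δl_i + (W_i cosα_i)·tanφ'] / Σ W_i sinα_i, with Δl_i = b_i / cosα_i.
Slice 1: Δl = 2.4/cos3.6° = 2.405 m; N'_1 = 118·cos3.6° = 117.8; c'Δl = 4.57; W sinα = 7.4
Slice 2: Δl = 3.1/cos27.3° = 3.489 m; N'_2 = 231·cos27.3° = 205.3; c'Δl = 6.63; W sinα = 105.9
Slice 3: Δl = 1.7/cos53.6° = 2.865 m; N'_3 = 54·cos53.6° = 32.0; c'Δl = 5.44; W sinα = 43.5
Σc'Δl = 16.6 kN/m; ΣN' = 355.1 kN/m; ΣW sinα = 156.8 kN/m
Resisting = 16.6 + 355.1·tan26.7° = 16.6 + 178.6 = 195.2 kN/m
FS = 195.2 / 156.8 = 1.245

FS = 1.24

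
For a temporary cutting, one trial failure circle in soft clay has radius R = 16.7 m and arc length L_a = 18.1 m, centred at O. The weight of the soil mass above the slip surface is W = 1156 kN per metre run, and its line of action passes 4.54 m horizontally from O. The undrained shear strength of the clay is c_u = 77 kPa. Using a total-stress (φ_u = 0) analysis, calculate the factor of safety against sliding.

Taking moments about the centre O, the resisting moment is provided by the undrained shear strength acting along the arc:
M_R = c_u·L_a·R = 77·18.10·16.7 = 23274.8 kN·m/m
M_D = W·d = 1156·4.54 = 5248.2 kN·m/m
FS = M_R / M_D = 23274.8 / 5248.2 = 4.435

FS = 4.43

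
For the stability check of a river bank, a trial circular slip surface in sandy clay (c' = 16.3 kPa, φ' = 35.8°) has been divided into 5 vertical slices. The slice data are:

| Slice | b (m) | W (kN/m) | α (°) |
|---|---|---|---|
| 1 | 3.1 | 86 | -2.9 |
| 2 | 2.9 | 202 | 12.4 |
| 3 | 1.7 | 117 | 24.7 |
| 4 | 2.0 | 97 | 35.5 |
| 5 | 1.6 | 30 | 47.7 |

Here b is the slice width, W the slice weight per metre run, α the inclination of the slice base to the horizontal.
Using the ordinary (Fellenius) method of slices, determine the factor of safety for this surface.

Ordinary method of slices: FS = Σ[c'·Δl_i + (W_i cosα_i)·tanφ'] / Σ W_i sinα_i, with Δl_i = b_i / cosα_i.
Slice 1: Δl = 3.1/cos(-2.9°) = 3.104 m; N'_1 = 86·cos(-2.9°) = 85.9; c'Δl = 50.59; W sinα = -4.4
Slice 2: Δl = 2.9/cos12.4° = 2.969 m; N'_2 = 202·cos12.4° = 197.3; c'Δl = 48.40; W sinα = 43.4
Slice 3: Δl = 1.7/cos24.7° = 1.871 m; N'_3 = 117·cos24.7° = 106.3; c'Δl = 30.50; W sinα = 48.9
Slice 4: Δl = 2.0/cos35.5° = 2.457 m; N'_4 = 97·cos35.5° = 79.0; c'Δl = 40.04; W sinα = 56.3
Slice 5: Δl = 1.6/cos47.7° = 2.377 m; N'_5 = 30·cos47.7° = 20.2; c'Δl = 38.75; W sinα = 22.2
Σc'Δl = 208.3 kN/m; ΣN' = 488.6 kN/m; ΣW sinα = 166.4 kN/m
Resisting = 208.3 + 488.6·tan35.8° = 208.3 + 352.4 = 560.7 kN/m
FS = 560.7 / 166.4 = 3.369

FS = 3.37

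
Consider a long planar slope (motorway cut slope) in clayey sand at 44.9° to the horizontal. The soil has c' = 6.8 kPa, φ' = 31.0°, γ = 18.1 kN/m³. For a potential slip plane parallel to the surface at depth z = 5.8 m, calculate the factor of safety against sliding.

FS = 0.73

For an infinite slope with a slip plane parallel to the surface (no pore pressure): FS = [c' + γz cos²β tanφ'] / [γz sinβ cosβ].
γz = 18.1·5.8 = 104.98 kN/m²
Numerator = 6.8 + 104.98·cos²44.9°·tan31.0° = 6.8 + 104.98·0.5017·0.6009 = 38.449 kPa
Denominator = 104.98·sin44.9°·cos44.9° = 104.98·0.7059·0.7083 = 52.490 kPa
FS = 38.449 / 52.490 = 0.733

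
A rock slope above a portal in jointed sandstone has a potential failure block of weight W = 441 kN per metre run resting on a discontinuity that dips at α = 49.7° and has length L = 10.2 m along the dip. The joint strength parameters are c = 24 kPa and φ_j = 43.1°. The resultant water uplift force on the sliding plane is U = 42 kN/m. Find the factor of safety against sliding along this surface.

Resolving the block weight along and normal to the plane and applying the Mohr–Coulomb strength on the joint:
N' = W cosα − U = 441·cos49.7° − 42 = 243.2 kN/m
Driving force T = W sinα = 441·sin49.7° = 336.3 kN/m
Resisting force R = c·L + N'·tanφ_j = 24·10.2 + 243.2·tan43.1° = 244.8 + 227.6 = 472.4 kN/m
FS = R / T = 472.4 / 336.3 = 1.405

FS = 1.40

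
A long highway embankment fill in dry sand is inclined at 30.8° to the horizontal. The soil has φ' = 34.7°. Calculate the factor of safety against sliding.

FS = 1.16

For a dry cohesionless infinite slope the factor of safety is FS = tanφ' / tanβ.
FS = tan34.7° / tan30.8° = 0.6924 / 0.5961 = 1.162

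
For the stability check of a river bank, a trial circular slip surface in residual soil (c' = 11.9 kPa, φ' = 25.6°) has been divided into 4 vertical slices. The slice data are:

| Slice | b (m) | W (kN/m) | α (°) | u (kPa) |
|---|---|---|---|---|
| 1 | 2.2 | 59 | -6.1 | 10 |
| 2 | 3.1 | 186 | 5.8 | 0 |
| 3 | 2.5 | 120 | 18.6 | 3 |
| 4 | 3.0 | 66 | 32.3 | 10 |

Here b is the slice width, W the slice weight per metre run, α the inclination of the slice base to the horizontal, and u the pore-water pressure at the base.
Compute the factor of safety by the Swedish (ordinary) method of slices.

FS = 3.53

Ordinary method of slices: FS = Σ[c'·Δl_i + (W_i cosα_i − u_i·Δl_i)·tanφ'] / Σ W_i sinα_i, with Δl_i = b_i / cosα_i.
Slice 1: Δl = 2.2/cos(-6.1°) = 2.213 m; N'_1 = 59·cos(-6.1°) − 10·2.213 = 36.5; c'Δl = 26.33; W sinα = -6.3
Slice 2: Δl = 3.1/cos5.8° = 3.116 m; N'_2 = 186·cos5.8° − 0·3.116 = 185.0; c'Δl = 37.08; W sinα = 18.8
Slice 3: Δl = 2.5/cos18.6° = 2.638 m; N'_3 = 120·cos18.6° − 3·2.638 = 105.8; c'Δl = 31.39; W sinα = 38.3
Slice 4: Δl = 3.0/cos32.3° = 3.549 m; N'_4 = 66·cos32.3° − 10·3.549 = 20.3; c'Δl = 42.24; W sinα = 35.3
Σc'Δl = 137.0 kN/m; ΣN' = 347.7 kN/m; ΣW sinα = 86.1 kN/m
Resisting = 137.0 + 347.7·tan25.6° = 137.0 + 166.6 = 303.6 kN/m
FS = 303.6 / 86.1 = 3.528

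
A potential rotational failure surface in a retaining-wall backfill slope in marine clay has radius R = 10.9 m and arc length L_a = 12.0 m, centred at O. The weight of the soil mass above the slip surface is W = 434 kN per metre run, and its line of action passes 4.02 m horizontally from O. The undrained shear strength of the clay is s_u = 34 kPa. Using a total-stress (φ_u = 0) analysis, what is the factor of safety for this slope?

Taking moments about the centre O, the resisting moment is provided by the undrained shear strength acting along the arc:
M_R = s_u·L_a·R = 34·12.00·10.9 = 4447.2 kN·m/m
M_D = W·d = 434·4.02 = 1744.7 kN·m/m
FS = M_R / M_D = 4447.2 / 1744.7 = 2.549

FS = 2.55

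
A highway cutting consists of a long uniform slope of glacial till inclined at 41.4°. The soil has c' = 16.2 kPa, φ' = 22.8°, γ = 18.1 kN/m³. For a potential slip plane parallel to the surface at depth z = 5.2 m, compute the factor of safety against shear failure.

FS = 0.82

For an infinite slope with a slip plane parallel to the surface (no pore pressure): FS = [c' + γz cos²β tanφ'] / [γz sinβ cosβ].
γz = 18.1·5.2 = 94.12 kN/m²
Numerator = 16.2 + 94.12·cos²41.4°·tan22.8° = 16.2 + 94.12·0.5627·0.4204 = 38.462 kPa
Denominator = 94.12·sin41.4°·cos41.4° = 94.12·0.6613·0.7501 = 46.689 kPa
FS = 38.462 / 46.689 = 0.824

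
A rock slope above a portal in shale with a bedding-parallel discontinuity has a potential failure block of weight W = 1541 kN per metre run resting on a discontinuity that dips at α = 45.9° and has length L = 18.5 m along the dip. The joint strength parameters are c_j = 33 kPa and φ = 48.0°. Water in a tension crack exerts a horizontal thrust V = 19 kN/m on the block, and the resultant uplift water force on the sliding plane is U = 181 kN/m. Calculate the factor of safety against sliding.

Resolving the block weight along and normal to the plane and applying the Mohr–Coulomb strength on the joint:
N' = W cosα − U − V sinα = 1541·cos45.9° − 181 − 19·sin45.9° = 877.8 kN/m
Driving force T = W sinα + V cosα = 1541·sin45.9° + 19·cos45.9° = 1119.9 kN/m
Resisting force R = c_j·L + N'·tanφ = 33·18.5 + 877.8·tan48.0° = 610.5 + 974.8 = 1585.3 kN/m
FS = R / T = 1585.3 / 1119.9 = 1.416

FS = 1.42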